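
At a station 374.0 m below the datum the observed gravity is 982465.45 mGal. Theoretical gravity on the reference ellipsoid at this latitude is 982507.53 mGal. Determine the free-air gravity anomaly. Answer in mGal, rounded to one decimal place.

-157.5

Free-air correction = 0.3086 × -374.0 = -115.42 mGal
Free-air anomaly = 982465.45 − 982507.53 + (-115.42) = -157.50 mGal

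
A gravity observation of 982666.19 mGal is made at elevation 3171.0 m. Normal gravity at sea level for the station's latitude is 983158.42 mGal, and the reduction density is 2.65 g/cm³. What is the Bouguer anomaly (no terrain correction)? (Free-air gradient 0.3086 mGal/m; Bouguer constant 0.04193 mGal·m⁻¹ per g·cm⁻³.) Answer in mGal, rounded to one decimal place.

Free-air correction = 0.3086 × 3171.0 = 978.57 mGal
Free-air anomaly = 982666.19 − 983158.42 + (978.57) = 486.34 mGal
Bouguer slab correction = 0.04193 × 2.65 × 3171.0 = 352.34 mGal
Simple Bouguer anomaly = 486.34 − (352.34) = 134.00 mGal

134.0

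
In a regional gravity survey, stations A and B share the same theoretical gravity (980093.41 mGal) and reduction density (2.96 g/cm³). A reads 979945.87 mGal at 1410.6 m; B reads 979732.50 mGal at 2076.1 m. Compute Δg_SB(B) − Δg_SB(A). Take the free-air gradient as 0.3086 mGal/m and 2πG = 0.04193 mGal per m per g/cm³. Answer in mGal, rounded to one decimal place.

-90.6

Δg_SB(A) = 979945.87 − 980093.41 + 0.3086×1410.6 − 0.04193×2.96×1410.6 = 112.70 mGal
Δg_SB(B) = 979732.50 − 980093.41 + 0.3086×2076.1 − 0.04193×2.96×2076.1 = 22.10 mGal
Difference = 22.10 − (112.70) = -90.60 mGal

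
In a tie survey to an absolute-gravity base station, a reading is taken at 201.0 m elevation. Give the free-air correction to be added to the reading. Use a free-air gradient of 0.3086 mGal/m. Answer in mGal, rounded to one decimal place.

Free-air correction = 0.3086 × 201.0 = 62.0 mGal

62.0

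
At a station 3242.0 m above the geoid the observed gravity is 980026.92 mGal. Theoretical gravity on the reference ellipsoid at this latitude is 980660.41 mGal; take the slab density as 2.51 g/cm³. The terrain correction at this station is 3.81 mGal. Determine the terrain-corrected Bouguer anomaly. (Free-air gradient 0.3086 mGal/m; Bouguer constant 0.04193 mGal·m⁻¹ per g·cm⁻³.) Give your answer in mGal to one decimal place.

29.6

Free-air correction = 0.3086 × 3242.0 = 1000.48 mGal
Free-air anomaly = 980026.92 − 980660.41 + (1000.48) = 366.99 mGal
Bouguer slab correction = 0.04193 × 2.51 × 3242.0 = 341.20 mGal
Simple Bouguer anomaly = 366.99 − (341.20) = 25.79 mGal
Complete Bouguer anomaly = 25.79 + 3.81 = 29.60 mGal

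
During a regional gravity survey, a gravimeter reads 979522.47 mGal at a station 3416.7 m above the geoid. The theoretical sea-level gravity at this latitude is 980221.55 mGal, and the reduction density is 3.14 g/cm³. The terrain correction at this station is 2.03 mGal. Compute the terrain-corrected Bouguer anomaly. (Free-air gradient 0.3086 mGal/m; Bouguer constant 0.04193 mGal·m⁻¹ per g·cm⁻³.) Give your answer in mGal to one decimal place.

Free-air correction = 0.3086 × 3416.7 = 1054.39 mGal
Free-air anomaly = 979522.47 − 980221.55 + (1054.39) = 355.31 mGal
Bouguer slab correction = 0.04193 × 3.14 × 3416.7 = 449.84 mGal
Simple Bouguer anomaly = 355.31 − (449.84) = -94.53 mGal
Complete Bouguer anomaly = -94.53 + 2.03 = -92.50 mGal

-92.5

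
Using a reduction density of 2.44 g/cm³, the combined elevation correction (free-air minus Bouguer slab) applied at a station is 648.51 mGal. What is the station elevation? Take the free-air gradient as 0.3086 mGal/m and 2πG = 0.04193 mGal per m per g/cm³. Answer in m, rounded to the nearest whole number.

Combined gradient = 0.3086 − 0.04193 × 2.44 = 0.2062908 mGal/m
h = 648.51 / 0.2062908 = 3143.67 m

3144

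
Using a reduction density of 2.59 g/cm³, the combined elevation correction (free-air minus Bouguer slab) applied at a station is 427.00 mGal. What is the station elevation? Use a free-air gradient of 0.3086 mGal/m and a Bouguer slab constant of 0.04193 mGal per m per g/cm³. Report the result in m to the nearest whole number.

2135

Combined gradient = 0.3086 − 0.04193 × 2.59 = 0.2000013 mGal/m
h = 427.00 / 0.2000013 = 2134.99 m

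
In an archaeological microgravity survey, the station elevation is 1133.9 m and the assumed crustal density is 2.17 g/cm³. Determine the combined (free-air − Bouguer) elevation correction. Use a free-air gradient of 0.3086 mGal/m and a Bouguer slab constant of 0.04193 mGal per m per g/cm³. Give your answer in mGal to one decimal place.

246.8

Combined gradient = 0.3086 − 0.04193 × 2.17 = 0.2176119 mGal/m
Combined elevation correction = 0.2176119 × 1133.9 = 246.8 mGal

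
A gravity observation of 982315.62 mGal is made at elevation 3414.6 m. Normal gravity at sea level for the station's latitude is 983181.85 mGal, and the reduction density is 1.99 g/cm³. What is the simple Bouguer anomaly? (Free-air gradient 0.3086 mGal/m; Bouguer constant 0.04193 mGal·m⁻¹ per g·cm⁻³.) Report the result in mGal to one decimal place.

-97.4

Free-air correction = 0.3086 × 3414.6 = 1053.75 mGal
Free-air anomaly = 982315.62 − 983181.85 + (1053.75) = 187.52 mGal
Bouguer slab correction = 0.04193 × 1.99 × 3414.6 = 284.92 mGal
Simple Bouguer anomaly = 187.52 − (284.92) = -97.40 mGal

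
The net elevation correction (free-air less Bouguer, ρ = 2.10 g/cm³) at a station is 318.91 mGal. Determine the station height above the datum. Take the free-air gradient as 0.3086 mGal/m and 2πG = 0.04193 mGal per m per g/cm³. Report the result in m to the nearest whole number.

Combined gradient = 0.3086 − 0.04193 × 2.10 = 0.2205470 mGal/m
h = 318.91 / 0.2205470 = 1446.00 m

1446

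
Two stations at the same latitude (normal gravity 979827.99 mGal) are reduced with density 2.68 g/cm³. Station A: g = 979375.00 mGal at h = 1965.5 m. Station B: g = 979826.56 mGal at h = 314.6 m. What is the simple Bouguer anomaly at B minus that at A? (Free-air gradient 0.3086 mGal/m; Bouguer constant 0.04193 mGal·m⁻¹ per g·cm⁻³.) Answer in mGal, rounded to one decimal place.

127.6

Δg_SB(A) = 979375.00 − 979827.99 + 0.3086×1965.5 − 0.04193×2.68×1965.5 = -67.30 mGal
Δg_SB(B) = 979826.56 − 979827.99 + 0.3086×314.6 − 0.04193×2.68×314.6 = 60.30 mGal
Difference = 60.30 − (-67.30) = 127.60 mGal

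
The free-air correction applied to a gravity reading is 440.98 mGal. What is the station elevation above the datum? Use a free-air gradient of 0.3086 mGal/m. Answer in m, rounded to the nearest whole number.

1429

h = 440.98 / 0.3086 = 1428.97 m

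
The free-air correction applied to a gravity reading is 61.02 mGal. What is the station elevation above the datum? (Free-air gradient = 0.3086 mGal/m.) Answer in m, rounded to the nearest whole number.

h = 61.02 / 0.3086 = 197.73 m

198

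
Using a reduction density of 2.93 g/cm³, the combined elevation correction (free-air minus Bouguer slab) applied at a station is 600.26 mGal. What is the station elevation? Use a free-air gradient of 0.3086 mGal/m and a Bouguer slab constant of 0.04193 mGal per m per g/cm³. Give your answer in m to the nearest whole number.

3232

Combined gradient = 0.3086 − 0.04193 × 2.93 = 0.1857451 mGal/m
h = 600.26 / 0.1857451 = 3231.63 m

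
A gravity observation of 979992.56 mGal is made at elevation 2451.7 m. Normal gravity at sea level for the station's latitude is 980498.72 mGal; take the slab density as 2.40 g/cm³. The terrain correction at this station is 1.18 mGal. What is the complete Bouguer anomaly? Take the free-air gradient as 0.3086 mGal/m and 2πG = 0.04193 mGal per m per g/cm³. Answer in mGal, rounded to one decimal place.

Free-air correction = 0.3086 × 2451.7 = 756.59 mGal
Free-air anomaly = 979992.56 − 980498.72 + (756.59) = 250.43 mGal
Bouguer slab correction = 0.04193 × 2.40 × 2451.7 = 246.72 mGal
Simple Bouguer anomaly = 250.43 − (246.72) = 3.71 mGal
Complete Bouguer anomaly = 3.71 + 1.18 = 4.89 mGal

4.9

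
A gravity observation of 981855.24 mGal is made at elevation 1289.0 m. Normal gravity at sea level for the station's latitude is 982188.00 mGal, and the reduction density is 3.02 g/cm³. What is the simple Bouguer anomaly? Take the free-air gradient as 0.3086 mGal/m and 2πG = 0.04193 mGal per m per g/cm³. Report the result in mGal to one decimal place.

-98.2

Free-air correction = 0.3086 × 1289.0 = 397.79 mGal
Free-air anomaly = 981855.24 − 982188.00 + (397.79) = 65.03 mGal
Bouguer slab correction = 0.04193 × 3.02 × 1289.0 = 163.22 mGal
Simple Bouguer anomaly = 65.03 − (163.22) = -98.19 mGal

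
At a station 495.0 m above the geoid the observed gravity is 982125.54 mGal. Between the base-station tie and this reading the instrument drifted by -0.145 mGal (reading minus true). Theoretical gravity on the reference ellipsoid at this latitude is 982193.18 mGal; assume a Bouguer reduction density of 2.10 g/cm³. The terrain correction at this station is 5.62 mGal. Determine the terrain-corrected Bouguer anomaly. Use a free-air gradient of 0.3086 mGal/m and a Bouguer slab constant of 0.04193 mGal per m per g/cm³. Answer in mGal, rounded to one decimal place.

47.3

Drift-corrected reading = 982125.54 − (-0.145) = 982125.685 mGal
Free-air correction = 0.3086 × 495.0 = 152.76 mGal
Free-air anomaly = 982125.685 − 982193.18 + (152.76) = 85.265 mGal
Bouguer slab correction = 0.04193 × 2.10 × 495.0 = 43.59 mGal
Simple Bouguer anomaly = 85.265 − (43.59) = 41.675 mGal
Complete Bouguer anomaly = 41.675 + 5.62 = 47.295 mGal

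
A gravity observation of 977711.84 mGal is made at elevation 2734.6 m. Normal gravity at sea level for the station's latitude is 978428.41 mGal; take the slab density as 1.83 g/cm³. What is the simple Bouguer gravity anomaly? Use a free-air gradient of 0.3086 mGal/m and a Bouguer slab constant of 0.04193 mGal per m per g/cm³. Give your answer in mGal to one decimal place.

Free-air correction = 0.3086 × 2734.6 = 843.90 mGal
Free-air anomaly = 977711.84 − 978428.41 + (843.90) = 127.33 mGal
Bouguer slab correction = 0.04193 × 1.83 × 2734.6 = 209.83 mGal
Simple Bouguer anomaly = 127.33 − (209.83) = -82.50 mGal

-82.5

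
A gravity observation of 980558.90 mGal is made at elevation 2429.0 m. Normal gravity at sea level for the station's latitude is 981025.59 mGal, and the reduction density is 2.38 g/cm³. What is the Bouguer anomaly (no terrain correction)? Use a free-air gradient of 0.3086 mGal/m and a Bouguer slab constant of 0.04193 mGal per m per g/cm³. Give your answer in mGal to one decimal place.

Free-air correction = 0.3086 × 2429.0 = 749.59 mGal
Free-air anomaly = 980558.90 − 981025.59 + (749.59) = 282.90 mGal
Bouguer slab correction = 0.04193 × 2.38 × 2429.0 = 242.40 mGal
Simple Bouguer anomaly = 282.90 − (242.40) = 40.50 mGal

40.5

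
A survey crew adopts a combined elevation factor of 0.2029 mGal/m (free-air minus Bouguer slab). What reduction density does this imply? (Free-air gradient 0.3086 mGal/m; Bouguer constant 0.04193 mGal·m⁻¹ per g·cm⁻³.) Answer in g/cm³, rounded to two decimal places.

0.2029 = 0.3086 − 0.04193 × ρ
ρ = (0.3086 − 0.2029) / 0.04193 = 2.52 g/cm³

2.52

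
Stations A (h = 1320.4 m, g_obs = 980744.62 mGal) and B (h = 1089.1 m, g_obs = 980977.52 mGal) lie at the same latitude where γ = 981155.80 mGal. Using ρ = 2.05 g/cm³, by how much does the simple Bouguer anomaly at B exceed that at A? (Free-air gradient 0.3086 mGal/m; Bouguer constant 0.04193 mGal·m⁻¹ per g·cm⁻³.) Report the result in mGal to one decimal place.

181.4

Δg_SB(A) = 980744.62 − 981155.80 + 0.3086×1320.4 − 0.04193×2.05×1320.4 = -117.20 mGal
Δg_SB(B) = 980977.52 − 981155.80 + 0.3086×1089.1 − 0.04193×2.05×1089.1 = 64.20 mGal
Difference = 64.20 − (-117.20) = 181.40 mGal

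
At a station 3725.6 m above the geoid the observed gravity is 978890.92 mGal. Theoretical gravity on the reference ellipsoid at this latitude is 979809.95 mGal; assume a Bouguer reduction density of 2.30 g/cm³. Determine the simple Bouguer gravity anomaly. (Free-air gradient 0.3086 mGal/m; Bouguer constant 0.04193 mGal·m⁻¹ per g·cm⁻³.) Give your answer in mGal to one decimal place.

Free-air correction = 0.3086 × 3725.6 = 1149.72 mGal
Free-air anomaly = 978890.92 − 979809.95 + (1149.72) = 230.69 mGal
Bouguer slab correction = 0.04193 × 2.30 × 3725.6 = 359.29 mGal
Simple Bouguer anomaly = 230.69 − (359.29) = -128.60 mGal

-128.6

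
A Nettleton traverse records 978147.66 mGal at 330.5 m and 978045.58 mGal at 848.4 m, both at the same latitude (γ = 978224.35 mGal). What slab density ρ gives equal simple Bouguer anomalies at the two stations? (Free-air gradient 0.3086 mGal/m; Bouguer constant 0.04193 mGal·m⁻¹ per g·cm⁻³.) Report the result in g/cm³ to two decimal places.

2.66

Δg_obs = 978045.58 − 978147.66 = -102.08 mGal over Δh = 848.4 − 330.5 = 517.9 m
Equal Bouguer anomalies ⇒ Δg_obs + (0.3086 − 0.04193ρ)·Δh = 0
0.3086 − 0.04193ρ = −Δg_obs/Δh = 0.19710
ρ = (0.3086 − 0.19710) / 0.04193 = 2.66 g/cm³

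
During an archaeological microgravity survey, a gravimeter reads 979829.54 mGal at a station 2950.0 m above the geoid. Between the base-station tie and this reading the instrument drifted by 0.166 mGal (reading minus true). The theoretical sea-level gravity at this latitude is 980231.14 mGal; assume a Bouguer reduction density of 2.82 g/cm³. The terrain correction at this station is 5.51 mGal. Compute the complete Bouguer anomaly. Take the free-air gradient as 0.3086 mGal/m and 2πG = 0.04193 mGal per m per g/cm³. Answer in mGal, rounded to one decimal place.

165.3

Drift-corrected reading = 979829.54 − (0.166) = 979829.374 mGal
Free-air correction = 0.3086 × 2950.0 = 910.37 mGal
Free-air anomaly = 979829.374 − 980231.14 + (910.37) = 508.604 mGal
Bouguer slab correction = 0.04193 × 2.82 × 2950.0 = 348.82 mGal
Simple Bouguer anomaly = 508.604 − (348.82) = 159.784 mGal
Complete Bouguer anomaly = 159.784 + 5.51 = 165.294 mGal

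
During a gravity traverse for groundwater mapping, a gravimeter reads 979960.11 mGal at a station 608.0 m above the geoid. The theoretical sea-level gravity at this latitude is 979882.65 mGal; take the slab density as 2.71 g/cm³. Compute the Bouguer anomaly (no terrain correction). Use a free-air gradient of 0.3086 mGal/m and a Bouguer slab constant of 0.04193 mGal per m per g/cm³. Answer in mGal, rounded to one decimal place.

Free-air correction = 0.3086 × 608.0 = 187.63 mGal
Free-air anomaly = 979960.11 − 979882.65 + (187.63) = 265.09 mGal
Bouguer slab correction = 0.04193 × 2.71 × 608.0 = 69.09 mGal
Simple Bouguer anomaly = 265.09 − (69.09) = 196.00 mGal

196.0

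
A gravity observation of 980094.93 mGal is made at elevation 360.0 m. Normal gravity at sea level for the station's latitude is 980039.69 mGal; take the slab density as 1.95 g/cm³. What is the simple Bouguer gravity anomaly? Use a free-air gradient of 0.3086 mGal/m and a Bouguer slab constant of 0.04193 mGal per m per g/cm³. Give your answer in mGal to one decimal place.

136.9

Free-air correction = 0.3086 × 360.0 = 111.10 mGal
Free-air anomaly = 980094.93 − 980039.69 + (111.10) = 166.34 mGal
Bouguer slab correction = 0.04193 × 1.95 × 360.0 = 29.43 mGal
Simple Bouguer anomaly = 166.34 − (29.43) = 136.91 mGal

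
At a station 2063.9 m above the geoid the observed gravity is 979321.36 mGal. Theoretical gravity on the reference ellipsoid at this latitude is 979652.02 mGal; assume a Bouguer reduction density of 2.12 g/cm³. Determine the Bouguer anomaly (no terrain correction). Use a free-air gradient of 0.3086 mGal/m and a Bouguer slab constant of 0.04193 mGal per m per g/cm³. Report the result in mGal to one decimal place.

Free-air correction = 0.3086 × 2063.9 = 636.92 mGal
Free-air anomaly = 979321.36 − 979652.02 + (636.92) = 306.26 mGal
Bouguer slab correction = 0.04193 × 2.12 × 2063.9 = 183.46 mGal
Simple Bouguer anomaly = 306.26 − (183.46) = 122.80 mGal

122.8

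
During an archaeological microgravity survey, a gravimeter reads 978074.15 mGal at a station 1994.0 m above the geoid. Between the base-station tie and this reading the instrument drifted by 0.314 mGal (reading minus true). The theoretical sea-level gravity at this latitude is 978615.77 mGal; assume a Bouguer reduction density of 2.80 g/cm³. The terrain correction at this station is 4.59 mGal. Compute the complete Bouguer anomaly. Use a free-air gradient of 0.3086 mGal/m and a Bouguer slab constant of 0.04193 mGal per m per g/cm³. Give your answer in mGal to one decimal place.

-156.1

Drift-corrected reading = 978074.15 − (0.314) = 978073.836 mGal
Free-air correction = 0.3086 × 1994.0 = 615.35 mGal
Free-air anomaly = 978073.836 − 978615.77 + (615.35) = 73.416 mGal
Bouguer slab correction = 0.04193 × 2.80 × 1994.0 = 234.10 mGal
Simple Bouguer anomaly = 73.416 − (234.10) = -160.684 mGal
Complete Bouguer anomaly = -160.684 + 4.59 = -156.094 mGal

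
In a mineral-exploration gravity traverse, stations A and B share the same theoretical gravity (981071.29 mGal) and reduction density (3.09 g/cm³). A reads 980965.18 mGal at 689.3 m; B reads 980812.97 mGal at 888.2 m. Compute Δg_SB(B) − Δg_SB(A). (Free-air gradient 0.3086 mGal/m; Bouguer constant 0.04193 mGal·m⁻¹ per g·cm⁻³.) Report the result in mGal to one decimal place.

-116.6

Δg_SB(A) = 980965.18 − 981071.29 + 0.3086×689.3 − 0.04193×3.09×689.3 = 17.30 mGal
Δg_SB(B) = 980812.97 − 981071.29 + 0.3086×888.2 − 0.04193×3.09×888.2 = -99.30 mGal
Difference = -99.30 − (17.30) = -116.60 mGal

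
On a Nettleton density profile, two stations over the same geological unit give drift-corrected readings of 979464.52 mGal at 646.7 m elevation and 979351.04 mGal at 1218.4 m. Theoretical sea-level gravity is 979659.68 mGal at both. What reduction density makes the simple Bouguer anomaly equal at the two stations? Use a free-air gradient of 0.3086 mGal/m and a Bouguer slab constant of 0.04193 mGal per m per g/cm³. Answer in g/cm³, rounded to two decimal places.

Δg_obs = 979351.04 − 979464.52 = -113.48 mGal over Δh = 1218.4 − 646.7 = 571.7 m
Equal Bouguer anomalies ⇒ Δg_obs + (0.3086 − 0.04193ρ)·Δh = 0
0.3086 − 0.04193ρ = −Δg_obs/Δh = 0.19850
ρ = (0.3086 − 0.19850) / 0.04193 = 2.63 g/cm³

2.63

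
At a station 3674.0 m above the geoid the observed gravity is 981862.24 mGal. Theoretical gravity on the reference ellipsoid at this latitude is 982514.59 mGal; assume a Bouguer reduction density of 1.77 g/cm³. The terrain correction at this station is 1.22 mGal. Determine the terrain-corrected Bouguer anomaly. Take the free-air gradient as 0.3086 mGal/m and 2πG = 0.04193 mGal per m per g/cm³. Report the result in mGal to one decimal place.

Free-air correction = 0.3086 × 3674.0 = 1133.80 mGal
Free-air anomaly = 981862.24 − 982514.59 + (1133.80) = 481.45 mGal
Bouguer slab correction = 0.04193 × 1.77 × 3674.0 = 272.67 mGal
Simple Bouguer anomaly = 481.45 − (272.67) = 208.78 mGal
Complete Bouguer anomaly = 208.78 + 1.22 = 210.00 mGal

210.0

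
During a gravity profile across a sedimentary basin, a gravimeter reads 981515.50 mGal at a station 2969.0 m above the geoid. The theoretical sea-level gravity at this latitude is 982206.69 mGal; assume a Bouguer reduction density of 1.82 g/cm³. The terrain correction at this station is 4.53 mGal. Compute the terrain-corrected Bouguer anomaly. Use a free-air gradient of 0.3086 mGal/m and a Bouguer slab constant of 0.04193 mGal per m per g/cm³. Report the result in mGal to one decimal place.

Free-air correction = 0.3086 × 2969.0 = 916.23 mGal
Free-air anomaly = 981515.50 − 982206.69 + (916.23) = 225.04 mGal
Bouguer slab correction = 0.04193 × 1.82 × 2969.0 = 226.57 mGal
Simple Bouguer anomaly = 225.04 − (226.57) = -1.53 mGal
Complete Bouguer anomaly = -1.53 + 4.53 = 3.00 mGal

3.0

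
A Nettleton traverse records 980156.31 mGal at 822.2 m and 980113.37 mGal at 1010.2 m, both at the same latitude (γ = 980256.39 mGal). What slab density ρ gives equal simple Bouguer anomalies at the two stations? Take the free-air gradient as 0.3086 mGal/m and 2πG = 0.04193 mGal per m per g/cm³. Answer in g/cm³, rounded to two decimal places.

1.91

Δg_obs = 980113.37 − 980156.31 = -42.94 mGal over Δh = 1010.2 − 822.2 = 188.0 m
Equal Bouguer anomalies ⇒ Δg_obs + (0.3086 − 0.04193ρ)·Δh = 0
0.3086 − 0.04193ρ = −Δg_obs/Δh = 0.22840
ρ = (0.3086 − 0.22840) / 0.04193 = 1.91 g/cm³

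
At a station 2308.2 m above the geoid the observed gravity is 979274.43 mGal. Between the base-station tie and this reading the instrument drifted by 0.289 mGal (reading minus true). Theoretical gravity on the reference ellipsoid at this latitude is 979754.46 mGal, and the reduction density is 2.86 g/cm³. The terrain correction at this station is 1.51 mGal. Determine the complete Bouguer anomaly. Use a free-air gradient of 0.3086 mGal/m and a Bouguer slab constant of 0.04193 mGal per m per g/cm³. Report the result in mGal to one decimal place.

Drift-corrected reading = 979274.43 − (0.289) = 979274.141 mGal
Free-air correction = 0.3086 × 2308.2 = 712.31 mGal
Free-air anomaly = 979274.141 − 979754.46 + (712.31) = 231.991 mGal
Bouguer slab correction = 0.04193 × 2.86 × 2308.2 = 276.80 mGal
Simple Bouguer anomaly = 231.991 − (276.80) = -44.809 mGal
Complete Bouguer anomaly = -44.809 + 1.51 = -43.299 mGal

-43.3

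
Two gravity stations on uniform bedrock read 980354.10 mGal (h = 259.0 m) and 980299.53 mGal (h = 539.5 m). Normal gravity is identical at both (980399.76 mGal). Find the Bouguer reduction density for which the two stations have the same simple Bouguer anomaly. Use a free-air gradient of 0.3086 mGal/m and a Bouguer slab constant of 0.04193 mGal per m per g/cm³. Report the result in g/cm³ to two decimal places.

2.72

Δg_obs = 980299.53 − 980354.10 = -54.57 mGal over Δh = 539.5 − 259.0 = 280.5 m
Equal Bouguer anomalies ⇒ Δg_obs + (0.3086 − 0.04193ρ)·Δh = 0
0.3086 − 0.04193ρ = −Δg_obs/Δh = 0.19455
ρ = (0.3086 − 0.19455) / 0.04193 = 2.72 g/cm³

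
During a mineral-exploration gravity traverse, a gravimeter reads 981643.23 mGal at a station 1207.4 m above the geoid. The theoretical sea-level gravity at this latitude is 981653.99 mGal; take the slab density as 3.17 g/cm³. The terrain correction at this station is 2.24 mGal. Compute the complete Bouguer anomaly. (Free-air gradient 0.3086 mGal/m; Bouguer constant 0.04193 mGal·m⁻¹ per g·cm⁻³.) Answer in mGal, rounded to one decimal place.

Free-air correction = 0.3086 × 1207.4 = 372.60 mGal
Free-air anomaly = 981643.23 − 981653.99 + (372.60) = 361.84 mGal
Bouguer slab correction = 0.04193 × 3.17 × 1207.4 = 160.49 mGal
Simple Bouguer anomaly = 361.84 − (160.49) = 201.35 mGal
Complete Bouguer anomaly = 201.35 + 2.24 = 203.59 mGal

203.6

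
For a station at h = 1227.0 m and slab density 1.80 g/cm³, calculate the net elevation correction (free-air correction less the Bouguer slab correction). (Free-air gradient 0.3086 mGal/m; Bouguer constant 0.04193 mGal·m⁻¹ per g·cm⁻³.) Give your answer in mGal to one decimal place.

Combined gradient = 0.3086 − 0.04193 × 1.80 = 0.2331260 mGal/m
Combined elevation correction = 0.2331260 × 1227.0 = 286.0 mGal

286.0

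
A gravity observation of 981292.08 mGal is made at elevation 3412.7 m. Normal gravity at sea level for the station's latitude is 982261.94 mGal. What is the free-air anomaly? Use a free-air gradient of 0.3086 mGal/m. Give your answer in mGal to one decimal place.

83.3

Free-air correction = 0.3086 × 3412.7 = 1053.16 mGal
Free-air anomaly = 981292.08 − 982261.94 + (1053.16) = 83.30 mGal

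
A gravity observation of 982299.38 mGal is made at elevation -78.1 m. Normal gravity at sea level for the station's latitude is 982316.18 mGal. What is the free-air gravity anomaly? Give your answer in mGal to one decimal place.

Free-air correction = 0.3086 × -78.1 = -24.10 mGal
Free-air anomaly = 982299.38 − 982316.18 + (-24.10) = -40.90 mGal

-40.9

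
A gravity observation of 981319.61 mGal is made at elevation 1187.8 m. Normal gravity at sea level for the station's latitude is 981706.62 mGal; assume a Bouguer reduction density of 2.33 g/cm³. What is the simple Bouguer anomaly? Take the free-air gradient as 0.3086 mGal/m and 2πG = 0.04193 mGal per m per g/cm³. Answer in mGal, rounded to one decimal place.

Free-air correction = 0.3086 × 1187.8 = 366.56 mGal
Free-air anomaly = 981319.61 − 981706.62 + (366.56) = -20.45 mGal
Bouguer slab correction = 0.04193 × 2.33 × 1187.8 = 116.04 mGal
Simple Bouguer anomaly = -20.45 − (116.04) = -136.49 mGal

-136.5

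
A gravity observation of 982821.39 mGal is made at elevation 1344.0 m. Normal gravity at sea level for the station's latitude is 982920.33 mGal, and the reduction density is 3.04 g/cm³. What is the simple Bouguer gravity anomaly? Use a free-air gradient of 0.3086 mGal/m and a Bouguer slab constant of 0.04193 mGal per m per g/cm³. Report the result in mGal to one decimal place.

Free-air correction = 0.3086 × 1344.0 = 414.76 mGal
Free-air anomaly = 982821.39 − 982920.33 + (414.76) = 315.82 mGal
Bouguer slab correction = 0.04193 × 3.04 × 1344.0 = 171.32 mGal
Simple Bouguer anomaly = 315.82 − (171.32) = 144.50 mGal

144.5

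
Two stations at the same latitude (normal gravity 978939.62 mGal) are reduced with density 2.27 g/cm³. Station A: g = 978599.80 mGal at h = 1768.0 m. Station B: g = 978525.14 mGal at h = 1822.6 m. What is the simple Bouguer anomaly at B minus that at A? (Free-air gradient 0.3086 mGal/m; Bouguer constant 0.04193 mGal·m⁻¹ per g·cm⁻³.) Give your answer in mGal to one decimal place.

Δg_SB(A) = 978599.80 − 978939.62 + 0.3086×1768.0 − 0.04193×2.27×1768.0 = 37.50 mGal
Δg_SB(B) = 978525.14 − 978939.62 + 0.3086×1822.6 − 0.04193×2.27×1822.6 = -25.50 mGal
Difference = -25.50 − (37.50) = -63.00 mGal

-63.0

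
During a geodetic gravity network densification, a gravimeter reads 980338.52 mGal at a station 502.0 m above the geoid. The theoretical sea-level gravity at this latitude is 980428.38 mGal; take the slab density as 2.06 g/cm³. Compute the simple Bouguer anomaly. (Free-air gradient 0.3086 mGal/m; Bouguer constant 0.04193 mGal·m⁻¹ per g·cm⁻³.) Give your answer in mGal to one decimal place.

Free-air correction = 0.3086 × 502.0 = 154.92 mGal
Free-air anomaly = 980338.52 − 980428.38 + (154.92) = 65.06 mGal
Bouguer slab correction = 0.04193 × 2.06 × 502.0 = 43.36 mGal
Simple Bouguer anomaly = 65.06 − (43.36) = 21.70 mGal

21.7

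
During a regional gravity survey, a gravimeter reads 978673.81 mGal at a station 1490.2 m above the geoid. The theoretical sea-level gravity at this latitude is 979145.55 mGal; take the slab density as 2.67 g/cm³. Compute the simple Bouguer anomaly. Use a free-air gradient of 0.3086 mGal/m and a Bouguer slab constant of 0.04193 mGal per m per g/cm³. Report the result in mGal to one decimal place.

-178.7

Free-air correction = 0.3086 × 1490.2 = 459.88 mGal
Free-air anomaly = 978673.81 − 979145.55 + (459.88) = -11.86 mGal
Bouguer slab correction = 0.04193 × 2.67 × 1490.2 = 166.83 mGal
Simple Bouguer anomaly = -11.86 − (166.83) = -178.69 mGal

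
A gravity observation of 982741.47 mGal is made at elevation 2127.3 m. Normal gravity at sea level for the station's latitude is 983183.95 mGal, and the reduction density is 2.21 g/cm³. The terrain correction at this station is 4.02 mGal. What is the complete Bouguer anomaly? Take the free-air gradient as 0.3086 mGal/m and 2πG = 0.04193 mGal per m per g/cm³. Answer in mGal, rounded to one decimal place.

Free-air correction = 0.3086 × 2127.3 = 656.48 mGal
Free-air anomaly = 982741.47 − 983183.95 + (656.48) = 214.00 mGal
Bouguer slab correction = 0.04193 × 2.21 × 2127.3 = 197.13 mGal
Simple Bouguer anomaly = 214.00 − (197.13) = 16.87 mGal
Complete Bouguer anomaly = 16.87 + 4.02 = 20.89 mGal

20.9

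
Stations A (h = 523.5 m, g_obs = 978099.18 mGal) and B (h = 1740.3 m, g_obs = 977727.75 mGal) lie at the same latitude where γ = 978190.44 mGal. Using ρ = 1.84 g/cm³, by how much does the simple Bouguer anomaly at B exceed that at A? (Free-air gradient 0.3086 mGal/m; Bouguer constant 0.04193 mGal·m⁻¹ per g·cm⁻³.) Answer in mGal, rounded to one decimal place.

-89.8

Δg_SB(A) = 978099.18 − 978190.44 + 0.3086×523.5 − 0.04193×1.84×523.5 = 29.90 mGal
Δg_SB(B) = 977727.75 − 978190.44 + 0.3086×1740.3 − 0.04193×1.84×1740.3 = -59.90 mGal
Difference = -59.90 − (29.90) = -89.80 mGal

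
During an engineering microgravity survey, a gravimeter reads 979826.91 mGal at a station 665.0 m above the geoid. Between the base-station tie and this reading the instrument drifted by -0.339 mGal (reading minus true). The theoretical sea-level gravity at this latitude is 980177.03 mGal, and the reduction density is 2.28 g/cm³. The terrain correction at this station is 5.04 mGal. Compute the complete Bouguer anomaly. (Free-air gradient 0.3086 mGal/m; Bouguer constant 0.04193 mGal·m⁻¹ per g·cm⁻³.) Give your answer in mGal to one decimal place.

-203.1

Drift-corrected reading = 979826.91 − (-0.339) = 979827.249 mGal
Free-air correction = 0.3086 × 665.0 = 205.22 mGal
Free-air anomaly = 979827.249 − 980177.03 + (205.22) = -144.561 mGal
Bouguer slab correction = 0.04193 × 2.28 × 665.0 = 63.57 mGal
Simple Bouguer anomaly = -144.561 − (63.57) = -208.131 mGal
Complete Bouguer anomaly = -208.131 + 5.04 = -203.091 mGal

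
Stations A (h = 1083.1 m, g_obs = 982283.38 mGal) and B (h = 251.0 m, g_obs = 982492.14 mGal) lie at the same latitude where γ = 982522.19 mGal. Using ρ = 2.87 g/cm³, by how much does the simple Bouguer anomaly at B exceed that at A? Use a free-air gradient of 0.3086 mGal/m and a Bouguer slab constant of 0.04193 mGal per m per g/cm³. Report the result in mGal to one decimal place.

52.1

Δg_SB(A) = 982283.38 − 982522.19 + 0.3086×1083.1 − 0.04193×2.87×1083.1 = -34.90 mGal
Δg_SB(B) = 982492.14 − 982522.19 + 0.3086×251.0 − 0.04193×2.87×251.0 = 17.20 mGal
Difference = 17.20 − (-34.90) = 52.10 mGal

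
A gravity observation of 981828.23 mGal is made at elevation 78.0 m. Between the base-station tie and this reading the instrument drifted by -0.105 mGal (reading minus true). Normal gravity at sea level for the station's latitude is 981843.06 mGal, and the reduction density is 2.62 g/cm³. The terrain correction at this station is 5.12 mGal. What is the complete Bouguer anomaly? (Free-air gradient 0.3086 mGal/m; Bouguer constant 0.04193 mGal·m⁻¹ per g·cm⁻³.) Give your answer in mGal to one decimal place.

5.9

Drift-corrected reading = 981828.23 − (-0.105) = 981828.335 mGal
Free-air correction = 0.3086 × 78.0 = 24.07 mGal
Free-air anomaly = 981828.335 − 981843.06 + (24.07) = 9.345 mGal
Bouguer slab correction = 0.04193 × 2.62 × 78.0 = 8.57 mGal
Simple Bouguer anomaly = 9.345 − (8.57) = 0.775 mGal
Complete Bouguer anomaly = 0.775 + 5.12 = 5.895 mGal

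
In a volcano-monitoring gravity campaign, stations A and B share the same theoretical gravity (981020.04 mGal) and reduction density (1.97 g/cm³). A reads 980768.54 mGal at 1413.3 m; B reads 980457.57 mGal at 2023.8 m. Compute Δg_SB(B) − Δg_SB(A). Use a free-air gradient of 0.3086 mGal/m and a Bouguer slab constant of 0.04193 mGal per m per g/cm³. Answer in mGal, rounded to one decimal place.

Δg_SB(A) = 980768.54 − 981020.04 + 0.3086×1413.3 − 0.04193×1.97×1413.3 = 67.90 mGal
Δg_SB(B) = 980457.57 − 981020.04 + 0.3086×2023.8 − 0.04193×1.97×2023.8 = -105.10 mGal
Difference = -105.10 − (67.90) = -173.00 mGal

-173.0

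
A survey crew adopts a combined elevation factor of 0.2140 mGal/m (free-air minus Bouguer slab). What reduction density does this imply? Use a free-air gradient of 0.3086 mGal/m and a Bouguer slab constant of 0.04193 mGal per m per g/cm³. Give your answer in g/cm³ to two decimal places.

2.26

0.2140 = 0.3086 − 0.04193 × ρ
ρ = (0.3086 − 0.2140) / 0.04193 = 2.26 g/cm³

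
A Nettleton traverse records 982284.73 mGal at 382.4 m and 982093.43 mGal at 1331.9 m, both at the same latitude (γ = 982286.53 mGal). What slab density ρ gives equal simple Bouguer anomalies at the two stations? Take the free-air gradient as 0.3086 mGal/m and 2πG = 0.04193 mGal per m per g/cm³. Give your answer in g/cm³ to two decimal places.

Δg_obs = 982093.43 − 982284.73 = -191.30 mGal over Δh = 1331.9 − 382.4 = 949.5 m
Equal Bouguer anomalies ⇒ Δg_obs + (0.3086 − 0.04193ρ)·Δh = 0
0.3086 − 0.04193ρ = −Δg_obs/Δh = 0.20147
ρ = (0.3086 − 0.20147) / 0.04193 = 2.55 g/cm³

2.55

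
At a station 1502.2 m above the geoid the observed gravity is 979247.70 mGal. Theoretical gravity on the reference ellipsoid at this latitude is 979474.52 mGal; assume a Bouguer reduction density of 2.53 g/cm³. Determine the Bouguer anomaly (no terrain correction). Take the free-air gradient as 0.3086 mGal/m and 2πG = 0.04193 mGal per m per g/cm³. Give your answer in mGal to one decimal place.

Free-air correction = 0.3086 × 1502.2 = 463.58 mGal
Free-air anomaly = 979247.70 − 979474.52 + (463.58) = 236.76 mGal
Bouguer slab correction = 0.04193 × 2.53 × 1502.2 = 159.36 mGal
Simple Bouguer anomaly = 236.76 − (159.36) = 77.40 mGal

77.4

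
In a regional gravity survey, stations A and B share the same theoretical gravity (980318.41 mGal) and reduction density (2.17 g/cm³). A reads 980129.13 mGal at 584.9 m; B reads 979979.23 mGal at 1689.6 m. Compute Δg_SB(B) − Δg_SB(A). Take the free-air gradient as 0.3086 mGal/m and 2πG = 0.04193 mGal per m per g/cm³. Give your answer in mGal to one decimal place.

Δg_SB(A) = 980129.13 − 980318.41 + 0.3086×584.9 − 0.04193×2.17×584.9 = -62.00 mGal
Δg_SB(B) = 979979.23 − 980318.41 + 0.3086×1689.6 − 0.04193×2.17×1689.6 = 28.50 mGal
Difference = 28.50 − (-62.00) = 90.50 mGal

90.5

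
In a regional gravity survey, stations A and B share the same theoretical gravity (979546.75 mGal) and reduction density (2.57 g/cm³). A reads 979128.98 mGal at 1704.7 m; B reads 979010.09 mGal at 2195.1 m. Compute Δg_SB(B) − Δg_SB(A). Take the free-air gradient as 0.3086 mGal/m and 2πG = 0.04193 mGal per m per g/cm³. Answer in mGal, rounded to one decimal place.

-20.4

Δg_SB(A) = 979128.98 − 979546.75 + 0.3086×1704.7 − 0.04193×2.57×1704.7 = -75.40 mGal
Δg_SB(B) = 979010.09 − 979546.75 + 0.3086×2195.1 − 0.04193×2.57×2195.1 = -95.80 mGal
Difference = -95.80 − (-75.40) = -20.40 mGal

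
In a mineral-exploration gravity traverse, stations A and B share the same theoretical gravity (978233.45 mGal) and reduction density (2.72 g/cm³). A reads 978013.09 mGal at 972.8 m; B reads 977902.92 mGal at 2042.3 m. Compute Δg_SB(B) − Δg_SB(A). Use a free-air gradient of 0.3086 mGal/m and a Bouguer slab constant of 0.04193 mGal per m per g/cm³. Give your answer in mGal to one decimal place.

Δg_SB(A) = 978013.09 − 978233.45 + 0.3086×972.8 − 0.04193×2.72×972.8 = -31.10 mGal
Δg_SB(B) = 977902.92 − 978233.45 + 0.3086×2042.3 − 0.04193×2.72×2042.3 = 66.80 mGal
Difference = 66.80 − (-31.10) = 97.90 mGal

97.9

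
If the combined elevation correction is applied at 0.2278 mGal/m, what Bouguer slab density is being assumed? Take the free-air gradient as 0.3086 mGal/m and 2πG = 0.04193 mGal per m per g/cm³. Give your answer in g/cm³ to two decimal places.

1.93

0.2278 = 0.3086 − 0.04193 × ρ
ρ = (0.3086 − 0.2278) / 0.04193 = 1.93 g/cm³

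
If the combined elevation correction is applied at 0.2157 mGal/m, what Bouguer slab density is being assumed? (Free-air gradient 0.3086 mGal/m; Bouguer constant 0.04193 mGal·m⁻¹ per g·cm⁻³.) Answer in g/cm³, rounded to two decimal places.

2.22

0.2157 = 0.3086 − 0.04193 × ρ
ρ = (0.3086 − 0.2157) / 0.04193 = 2.22 g/cm³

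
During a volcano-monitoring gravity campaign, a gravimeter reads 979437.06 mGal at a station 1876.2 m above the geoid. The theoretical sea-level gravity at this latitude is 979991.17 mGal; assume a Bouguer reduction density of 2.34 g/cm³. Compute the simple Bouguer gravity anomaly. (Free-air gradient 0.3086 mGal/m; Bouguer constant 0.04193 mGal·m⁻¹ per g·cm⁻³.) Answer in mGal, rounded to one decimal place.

Free-air correction = 0.3086 × 1876.2 = 579.00 mGal
Free-air anomaly = 979437.06 − 979991.17 + (579.00) = 24.89 mGal
Bouguer slab correction = 0.04193 × 2.34 × 1876.2 = 184.09 mGal
Simple Bouguer anomaly = 24.89 − (184.09) = -159.20 mGal

-159.2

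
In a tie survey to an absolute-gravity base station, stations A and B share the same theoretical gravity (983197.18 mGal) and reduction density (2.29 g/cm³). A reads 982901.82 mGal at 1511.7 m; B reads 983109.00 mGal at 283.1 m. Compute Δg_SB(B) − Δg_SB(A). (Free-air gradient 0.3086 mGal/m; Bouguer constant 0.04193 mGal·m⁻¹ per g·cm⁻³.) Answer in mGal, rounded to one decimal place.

-54.0

Δg_SB(A) = 982901.82 − 983197.18 + 0.3086×1511.7 − 0.04193×2.29×1511.7 = 26.00 mGal
Δg_SB(B) = 983109.00 − 983197.18 + 0.3086×283.1 − 0.04193×2.29×283.1 = -28.00 mGal
Difference = -28.00 − (26.00) = -54.00 mGal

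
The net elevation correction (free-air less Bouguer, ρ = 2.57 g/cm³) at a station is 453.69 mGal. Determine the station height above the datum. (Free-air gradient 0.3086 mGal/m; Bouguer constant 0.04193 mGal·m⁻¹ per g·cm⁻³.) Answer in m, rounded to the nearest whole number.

2259

Combined gradient = 0.3086 − 0.04193 × 2.57 = 0.2008399 mGal/m
h = 453.69 / 0.2008399 = 2258.96 m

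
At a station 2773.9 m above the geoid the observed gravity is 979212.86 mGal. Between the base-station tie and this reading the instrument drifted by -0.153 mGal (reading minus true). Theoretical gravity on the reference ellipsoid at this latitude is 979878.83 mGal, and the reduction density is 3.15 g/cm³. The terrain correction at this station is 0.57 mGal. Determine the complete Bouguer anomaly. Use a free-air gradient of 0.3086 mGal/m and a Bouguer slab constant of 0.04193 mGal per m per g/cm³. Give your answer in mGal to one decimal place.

Drift-corrected reading = 979212.86 − (-0.153) = 979213.013 mGal
Free-air correction = 0.3086 × 2773.9 = 856.03 mGal
Free-air anomaly = 979213.013 − 979878.83 + (856.03) = 190.213 mGal
Bouguer slab correction = 0.04193 × 3.15 × 2773.9 = 366.38 mGal
Simple Bouguer anomaly = 190.213 − (366.38) = -176.167 mGal
Complete Bouguer anomaly = -176.167 + 0.57 = -175.597 mGal

-175.6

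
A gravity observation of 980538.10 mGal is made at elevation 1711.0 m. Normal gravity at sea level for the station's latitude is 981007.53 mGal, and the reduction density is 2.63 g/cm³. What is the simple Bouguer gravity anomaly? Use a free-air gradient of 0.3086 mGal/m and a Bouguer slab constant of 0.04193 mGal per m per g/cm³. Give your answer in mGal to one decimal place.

-130.1

Free-air correction = 0.3086 × 1711.0 = 528.01 mGal
Free-air anomaly = 980538.10 − 981007.53 + (528.01) = 58.58 mGal
Bouguer slab correction = 0.04193 × 2.63 × 1711.0 = 188.68 mGal
Simple Bouguer anomaly = 58.58 − (188.68) = -130.10 mGal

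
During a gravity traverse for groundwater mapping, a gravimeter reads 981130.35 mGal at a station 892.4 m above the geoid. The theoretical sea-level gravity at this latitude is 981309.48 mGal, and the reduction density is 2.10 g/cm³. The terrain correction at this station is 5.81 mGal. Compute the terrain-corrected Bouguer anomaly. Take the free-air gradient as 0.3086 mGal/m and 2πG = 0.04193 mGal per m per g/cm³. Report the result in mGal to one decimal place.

Free-air correction = 0.3086 × 892.4 = 275.39 mGal
Free-air anomaly = 981130.35 − 981309.48 + (275.39) = 96.26 mGal
Bouguer slab correction = 0.04193 × 2.10 × 892.4 = 78.58 mGal
Simple Bouguer anomaly = 96.26 − (78.58) = 17.68 mGal
Complete Bouguer anomaly = 17.68 + 5.81 = 23.49 mGal

23.5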